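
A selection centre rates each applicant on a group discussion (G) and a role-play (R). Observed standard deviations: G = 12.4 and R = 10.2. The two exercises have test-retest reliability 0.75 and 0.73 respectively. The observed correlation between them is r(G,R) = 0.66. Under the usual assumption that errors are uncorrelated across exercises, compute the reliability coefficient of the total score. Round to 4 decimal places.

Var(G+R) = 12.4² + 10.2² + 2·[12.4·10.2·0.66] = 257.8 + 166.954 = 424.754.
With uncorrelated errors the cross-covariances are all true-score covariance, so they carry over unchanged; only the diagonal terms shrink to ρᵢσᵢ².
True-score variance = [12.4²·0.75 + 10.2²·0.73] + 166.954 = 191.269 + 166.954 = 358.223.
Reliability = 358.223 / 424.754 = 0.8434.

0.8434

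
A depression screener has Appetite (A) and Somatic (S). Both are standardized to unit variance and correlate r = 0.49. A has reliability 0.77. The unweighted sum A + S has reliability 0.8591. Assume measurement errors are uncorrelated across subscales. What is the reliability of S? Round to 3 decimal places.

0.810

Var(A+S) = 2 + 2·0.49 = 2.980.
True-score variance = ρ_A + ρ_S + 2·0.49, so 0.8591 = (0.77 + ρ_S + 0.98) / 2.980.
ρ_S = 0.8591·2.980 − 0.77 − 0.98 = 0.810.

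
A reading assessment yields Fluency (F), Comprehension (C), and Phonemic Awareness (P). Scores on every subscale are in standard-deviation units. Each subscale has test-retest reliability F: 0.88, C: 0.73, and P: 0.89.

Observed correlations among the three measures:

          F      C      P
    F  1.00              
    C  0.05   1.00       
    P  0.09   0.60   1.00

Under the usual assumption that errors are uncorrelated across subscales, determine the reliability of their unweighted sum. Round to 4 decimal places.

0.8884

Var(F+C+P) = 3 + 2·[0.05 + 0.09 + 0.60] = 3 + 1.48 = 4.48.
With uncorrelated errors the cross-covariances are all true-score covariance, so they carry over unchanged; only the diagonal terms shrink to ρᵢσᵢ².
True-score variance = [0.88 + 0.73 + 0.89] + 1.48 = 2.5 + 1.48 = 3.98.
Reliability = 3.98 / 4.48 = 0.8884.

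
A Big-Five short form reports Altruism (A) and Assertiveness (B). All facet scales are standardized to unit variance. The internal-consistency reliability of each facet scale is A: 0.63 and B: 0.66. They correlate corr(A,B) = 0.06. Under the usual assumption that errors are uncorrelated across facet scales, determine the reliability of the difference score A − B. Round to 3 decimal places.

Var(A−B) = 1 + 1 − 2·0.06 = 2 − 0.12 = 1.88.
Because errors are independent across components, Cov(Tᵢ,Tⱼ) = Cov(Xᵢ,Xⱼ); the off-diagonal part of the true-score variance is the same as above.
True-score variance = [0.63 + 0.66] − 0.12 = 1.29 − 0.12 = 1.17.
Reliability = 1.17 / 1.88 = 0.622.

0.622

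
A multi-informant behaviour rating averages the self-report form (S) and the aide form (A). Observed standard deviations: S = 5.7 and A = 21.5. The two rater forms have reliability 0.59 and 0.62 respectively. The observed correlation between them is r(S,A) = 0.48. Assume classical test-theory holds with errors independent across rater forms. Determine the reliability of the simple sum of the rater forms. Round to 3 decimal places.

0.691

Var(S+A) = 5.7² + 21.5² + 2·[5.7·21.5·0.48] = 494.74 + 117.648 = 612.388.
Because errors are independent across components, Cov(Tᵢ,Tⱼ) = Cov(Xᵢ,Xⱼ); the off-diagonal part of the true-score variance is the same as above.
True-score variance = [5.7²·0.59 + 21.5²·0.62] + 117.648 = 305.764 + 117.648 = 423.412.
Reliability = 423.412 / 612.388 = 0.691.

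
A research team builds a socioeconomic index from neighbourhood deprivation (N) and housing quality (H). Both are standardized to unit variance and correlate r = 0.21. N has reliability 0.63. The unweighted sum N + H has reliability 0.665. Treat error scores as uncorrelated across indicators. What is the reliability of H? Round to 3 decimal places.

0.559

Var(N+H) = 2 + 2·0.21 = 2.420.
True-score variance = ρ_N + ρ_H + 2·0.21, so 0.665 = (0.63 + ρ_H + 0.42) / 2.420.
ρ_H = 0.665·2.420 − 0.63 − 0.42 = 0.559.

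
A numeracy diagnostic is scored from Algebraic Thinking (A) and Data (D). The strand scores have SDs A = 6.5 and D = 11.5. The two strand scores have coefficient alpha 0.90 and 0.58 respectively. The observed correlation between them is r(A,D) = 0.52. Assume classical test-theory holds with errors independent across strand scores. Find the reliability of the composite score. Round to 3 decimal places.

Var(A+D) = 6.5² + 11.5² + 2·[6.5·11.5·0.52] = 174.5 + 77.74 = 252.24.
Because errors are independent across components, Cov(Tᵢ,Tⱼ) = Cov(Xᵢ,Xⱼ); the off-diagonal part of the true-score variance is the same as above.
True-score variance = [6.5²·0.90 + 11.5²·0.58] + 77.74 = 114.73 + 77.74 = 192.47.
Reliability = 192.47 / 252.24 = 0.763.

0.763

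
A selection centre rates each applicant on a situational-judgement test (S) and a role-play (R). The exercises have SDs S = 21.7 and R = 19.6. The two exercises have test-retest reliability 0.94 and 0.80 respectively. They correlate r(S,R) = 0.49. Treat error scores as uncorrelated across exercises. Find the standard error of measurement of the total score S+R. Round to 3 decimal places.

10.251

Var(total) = 855.05 + 416.814 = 1271.86.
True-score variance = 749.965 + 416.814 = 1166.78, so reliability = 0.9174.
Error variance = 1271.86 − 1166.78 = 105.085; SEM = √105.085 = 10.251.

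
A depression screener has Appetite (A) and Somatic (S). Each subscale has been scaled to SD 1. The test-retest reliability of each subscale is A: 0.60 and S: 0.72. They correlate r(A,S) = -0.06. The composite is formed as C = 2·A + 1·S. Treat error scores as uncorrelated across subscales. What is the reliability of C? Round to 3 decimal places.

Var(C) = 2² + 1 + 2·[2·(-0.06)] = 5 − 0.24 = 4.76.
Because errors are independent across components, Cov(Tᵢ,Tⱼ) = Cov(Xᵢ,Xⱼ); the off-diagonal part of the true-score variance is the same as above.
True-score variance = [2²·0.60 + 0.72] − 0.24 = 3.12 − 0.24 = 2.88.
Reliability = 2.88 / 4.76 = 0.605.

0.605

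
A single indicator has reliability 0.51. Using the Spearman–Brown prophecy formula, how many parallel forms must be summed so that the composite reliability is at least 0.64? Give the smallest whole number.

2

k ≥ ρ*(1−ρ₁)/(ρ₁(1−ρ*)) = 0.64·0.49 / (0.51·0.36) = 1.708.
Smallest integer k = 2.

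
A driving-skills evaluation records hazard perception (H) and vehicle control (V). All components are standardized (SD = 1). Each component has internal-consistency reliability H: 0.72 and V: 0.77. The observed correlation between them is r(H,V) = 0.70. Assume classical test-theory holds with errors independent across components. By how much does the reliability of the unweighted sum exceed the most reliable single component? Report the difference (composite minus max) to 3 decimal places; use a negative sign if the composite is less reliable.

Var(sum) = 2 + 1.4 = 3.4; true-score variance = 1.49 + 1.4 = 2.89; composite reliability = 0.8500.
Max component reliability = 0.7700.
Difference = 0.8500 − 0.7700 = 0.080.

0.080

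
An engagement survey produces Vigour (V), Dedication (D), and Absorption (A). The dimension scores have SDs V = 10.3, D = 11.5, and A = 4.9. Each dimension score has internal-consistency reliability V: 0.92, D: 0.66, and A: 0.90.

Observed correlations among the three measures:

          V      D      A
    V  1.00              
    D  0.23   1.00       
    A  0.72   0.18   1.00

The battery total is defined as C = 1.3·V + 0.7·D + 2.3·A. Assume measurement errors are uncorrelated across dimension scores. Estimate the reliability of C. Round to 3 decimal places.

0.927

Var(C) = 1.3²·10.3² + 0.7²·11.5² + 2.3²·4.9² + 2·[0.91·10.3·11.5·0.23 + 2.99·10.3·4.9·0.72 + 1.61·11.5·4.9·0.18] = 371.108 + 299.547 = 670.655.
With uncorrelated errors the cross-covariances are all true-score covariance, so they carry over unchanged; only the diagonal terms shrink to ρᵢσᵢ².
True-score variance = [1.3²·10.3²·0.92 + 0.7²·11.5²·0.66 + 2.3²·4.9²·0.90] + 299.547 = 322.03 + 299.547 = 621.577.
Reliability = 621.577 / 670.655 = 0.927.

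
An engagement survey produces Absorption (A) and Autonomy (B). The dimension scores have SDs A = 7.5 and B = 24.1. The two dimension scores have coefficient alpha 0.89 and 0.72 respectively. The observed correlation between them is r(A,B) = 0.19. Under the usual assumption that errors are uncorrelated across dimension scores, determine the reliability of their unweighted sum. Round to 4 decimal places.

0.7608

Var(A+B) = 7.5² + 24.1² + 2·[7.5·24.1·0.19] = 637.06 + 68.685 = 705.745.
Under uncorrelated errors the observed covariances equal the true-score covariances, so only the own-variance terms attenuate.
True-score variance = [7.5²·0.89 + 24.1²·0.72] + 68.685 = 468.246 + 68.685 = 536.931.
Reliability = 536.931 / 705.745 = 0.7608.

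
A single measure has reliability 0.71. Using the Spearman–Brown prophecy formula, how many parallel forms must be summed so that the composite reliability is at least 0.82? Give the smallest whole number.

k ≥ ρ*(1−ρ₁)/(ρ₁(1−ρ*)) = 0.82·0.29 / (0.71·0.18) = 1.861.
Smallest integer k = 2.

2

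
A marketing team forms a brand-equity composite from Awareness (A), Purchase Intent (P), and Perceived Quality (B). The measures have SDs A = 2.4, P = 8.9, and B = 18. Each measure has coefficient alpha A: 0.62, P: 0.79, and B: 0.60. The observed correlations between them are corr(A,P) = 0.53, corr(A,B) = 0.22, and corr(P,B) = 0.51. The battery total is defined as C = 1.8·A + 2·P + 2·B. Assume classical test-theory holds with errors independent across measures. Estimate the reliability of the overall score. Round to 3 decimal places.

0.757

Var(C) = 1.8²·2.4² + 2²·8.9² + 2²·18² + 2·[3.6·2.4·8.9·0.53 + 3.6·2.4·18·0.22 + 4·8.9·18·0.51] = 1631.5 + 803.555 = 2435.06.
Under uncorrelated errors the observed covariances equal the true-score covariances, so only the own-variance terms attenuate.
True-score variance = [1.8²·2.4²·0.62 + 2²·8.9²·0.79 + 2²·18²·0.60] + 803.555 = 1039.47 + 803.555 = 1843.03.
Reliability = 1843.03 / 2435.06 = 0.757.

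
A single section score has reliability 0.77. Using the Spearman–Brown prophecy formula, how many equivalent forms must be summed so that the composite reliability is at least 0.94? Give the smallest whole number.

k ≥ ρ*(1−ρ₁)/(ρ₁(1−ρ*)) = 0.94·0.23 / (0.77·0.06) = 4.680.
Smallest integer k = 5.

5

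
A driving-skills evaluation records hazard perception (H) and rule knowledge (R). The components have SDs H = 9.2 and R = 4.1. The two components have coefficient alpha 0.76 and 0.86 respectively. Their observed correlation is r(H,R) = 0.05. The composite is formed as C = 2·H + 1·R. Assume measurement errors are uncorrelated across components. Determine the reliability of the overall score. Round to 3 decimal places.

Var(C) = 2²·9.2² + 4.1² + 2·[2·9.2·4.1·0.05] = 355.37 + 7.544 = 362.914.
With uncorrelated errors the cross-covariances are all true-score covariance, so they carry over unchanged; only the diagonal terms shrink to ρᵢσᵢ².
True-score variance = [2²·9.2²·0.76 + 4.1²·0.86] + 7.544 = 271.762 + 7.544 = 279.306.
Reliability = 279.306 / 362.914 = 0.770.

0.770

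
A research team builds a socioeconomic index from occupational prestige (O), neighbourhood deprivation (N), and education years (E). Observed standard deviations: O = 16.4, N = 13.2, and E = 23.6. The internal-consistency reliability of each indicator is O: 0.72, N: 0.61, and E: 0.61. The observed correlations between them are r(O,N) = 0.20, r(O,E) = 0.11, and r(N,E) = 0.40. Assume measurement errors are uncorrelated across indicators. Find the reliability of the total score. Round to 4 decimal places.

0.7463

Var(O+N+E) = 16.4² + 13.2² + 23.6² + 2·[16.4·13.2·0.20 + 16.4·23.6·0.11 + 13.2·23.6·0.40] = 1000.16 + 420.957 = 1421.12.
Under uncorrelated errors the observed covariances equal the true-score covariances, so only the own-variance terms attenuate.
True-score variance = [16.4²·0.72 + 13.2²·0.61 + 23.6²·0.61] + 420.957 = 639.683 + 420.957 = 1060.64.
Reliability = 1060.64 / 1421.12 = 0.7463.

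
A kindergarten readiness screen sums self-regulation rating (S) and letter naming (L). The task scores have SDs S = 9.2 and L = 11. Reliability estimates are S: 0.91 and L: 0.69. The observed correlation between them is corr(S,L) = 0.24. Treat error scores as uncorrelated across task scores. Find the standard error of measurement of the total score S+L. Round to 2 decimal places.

6.72

Var(total) = 205.64 + 48.576 = 254.216.
True-score variance = 160.512 + 48.576 = 209.088, so reliability = 0.8225.
Error variance = 254.216 − 209.088 = 45.1276; SEM = √45.1276 = 6.72.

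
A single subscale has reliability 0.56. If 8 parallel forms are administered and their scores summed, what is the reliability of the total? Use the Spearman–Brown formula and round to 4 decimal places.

0.9106

ρ_k = kρ / (1 + (k−1)ρ) = 8·0.56 / (1 + 7·0.56) = 4.480 / 4.920 = 0.9106.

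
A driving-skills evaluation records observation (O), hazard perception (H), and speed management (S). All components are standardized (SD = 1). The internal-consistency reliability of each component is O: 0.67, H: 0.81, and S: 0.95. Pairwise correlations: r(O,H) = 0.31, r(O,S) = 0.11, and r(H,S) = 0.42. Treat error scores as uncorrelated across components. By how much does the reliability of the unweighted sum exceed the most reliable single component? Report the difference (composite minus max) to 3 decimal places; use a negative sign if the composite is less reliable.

-0.072

Var(sum) = 3 + 1.68 = 4.68; true-score variance = 2.43 + 1.68 = 4.11; composite reliability = 0.8782.
Max component reliability = 0.9500.
Difference = 0.8782 − 0.9500 = -0.072.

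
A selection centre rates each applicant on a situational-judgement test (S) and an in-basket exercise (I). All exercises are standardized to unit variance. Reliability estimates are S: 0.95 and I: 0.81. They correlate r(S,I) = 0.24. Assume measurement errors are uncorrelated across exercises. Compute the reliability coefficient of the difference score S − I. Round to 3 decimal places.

Var(S−I) = 1 + 1 − 2·0.24 = 2 − 0.48 = 1.52.
Because errors are independent across components, Cov(Tᵢ,Tⱼ) = Cov(Xᵢ,Xⱼ); the off-diagonal part of the true-score variance is the same as above.
True-score variance = [0.95 + 0.81] − 0.48 = 1.76 − 0.48 = 1.28.
Reliability = 1.28 / 1.52 = 0.842.

0.842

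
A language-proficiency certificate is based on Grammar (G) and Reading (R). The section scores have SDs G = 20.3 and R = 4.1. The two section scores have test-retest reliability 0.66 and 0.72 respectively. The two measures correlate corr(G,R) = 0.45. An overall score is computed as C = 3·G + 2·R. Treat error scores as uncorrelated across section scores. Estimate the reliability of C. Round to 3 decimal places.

Var(C) = 3²·20.3² + 2²·4.1² + 2·[6·20.3·4.1·0.45] = 3776.05 + 449.442 = 4225.49.
Under uncorrelated errors the observed covariances equal the true-score covariances, so only the own-variance terms attenuate.
True-score variance = [3²·20.3²·0.66 + 2²·4.1²·0.72] + 449.442 = 2496.23 + 449.442 = 2945.67.
Reliability = 2945.67 / 4225.49 = 0.697.

0.697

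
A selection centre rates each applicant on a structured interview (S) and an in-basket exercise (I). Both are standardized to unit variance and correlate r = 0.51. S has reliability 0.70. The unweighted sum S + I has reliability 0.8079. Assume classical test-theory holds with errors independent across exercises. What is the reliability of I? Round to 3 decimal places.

0.720

Var(S+I) = 2 + 2·0.51 = 3.020.
True-score variance = ρ_S + ρ_I + 2·0.51, so 0.8079 = (0.70 + ρ_I + 1.02) / 3.020.
ρ_I = 0.8079·3.020 − 0.70 − 1.02 = 0.720.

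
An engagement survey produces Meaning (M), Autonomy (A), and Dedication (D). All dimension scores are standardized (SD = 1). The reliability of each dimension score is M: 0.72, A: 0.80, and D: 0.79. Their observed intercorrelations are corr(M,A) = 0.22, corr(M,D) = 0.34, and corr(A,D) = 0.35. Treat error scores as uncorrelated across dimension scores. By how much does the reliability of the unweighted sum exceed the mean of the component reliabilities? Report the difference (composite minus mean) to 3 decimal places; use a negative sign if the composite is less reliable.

0.087

Var(sum) = 3 + 1.82 = 4.82; true-score variance = 2.31 + 1.82 = 4.13; composite reliability = 0.8568.
Mean component reliability = 0.7700.
Difference = 0.8568 − 0.7700 = 0.087.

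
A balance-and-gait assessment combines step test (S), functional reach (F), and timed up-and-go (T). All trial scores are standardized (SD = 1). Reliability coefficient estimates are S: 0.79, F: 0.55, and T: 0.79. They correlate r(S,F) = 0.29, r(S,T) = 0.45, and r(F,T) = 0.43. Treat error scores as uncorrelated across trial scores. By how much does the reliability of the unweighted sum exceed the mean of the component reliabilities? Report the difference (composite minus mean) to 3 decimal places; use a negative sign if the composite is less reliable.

Var(sum) = 3 + 2.34 = 5.34; true-score variance = 2.13 + 2.34 = 4.47; composite reliability = 0.8371.
Mean component reliability = 0.7100.
Difference = 0.8371 − 0.7100 = 0.127.

0.127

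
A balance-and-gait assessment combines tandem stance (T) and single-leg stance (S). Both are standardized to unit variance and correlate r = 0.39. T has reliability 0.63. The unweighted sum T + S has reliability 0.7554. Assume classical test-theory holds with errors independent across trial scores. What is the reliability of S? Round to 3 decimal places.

0.690

Var(T+S) = 2 + 2·0.39 = 2.780.
True-score variance = ρ_T + ρ_S + 2·0.39, so 0.7554 = (0.63 + ρ_S + 0.78) / 2.780.
ρ_S = 0.7554·2.780 − 0.63 − 0.78 = 0.690.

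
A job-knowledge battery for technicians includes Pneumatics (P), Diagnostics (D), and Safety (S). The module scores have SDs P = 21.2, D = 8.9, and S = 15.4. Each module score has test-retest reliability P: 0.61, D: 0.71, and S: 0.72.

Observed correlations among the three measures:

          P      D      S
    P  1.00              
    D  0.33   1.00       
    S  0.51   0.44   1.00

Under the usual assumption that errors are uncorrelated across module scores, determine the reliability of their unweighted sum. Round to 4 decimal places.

0.8031

Var(P+D+S) = 21.2² + 8.9² + 15.4² + 2·[21.2·8.9·0.33 + 21.2·15.4·0.51 + 8.9·15.4·0.44] = 765.81 + 578.151 = 1343.96.
With uncorrelated errors the cross-covariances are all true-score covariance, so they carry over unchanged; only the diagonal terms shrink to ρᵢσᵢ².
True-score variance = [21.2²·0.61 + 8.9²·0.71 + 15.4²·0.72] + 578.151 = 501.153 + 578.151 = 1079.3.
Reliability = 1079.3 / 1343.96 = 0.8031.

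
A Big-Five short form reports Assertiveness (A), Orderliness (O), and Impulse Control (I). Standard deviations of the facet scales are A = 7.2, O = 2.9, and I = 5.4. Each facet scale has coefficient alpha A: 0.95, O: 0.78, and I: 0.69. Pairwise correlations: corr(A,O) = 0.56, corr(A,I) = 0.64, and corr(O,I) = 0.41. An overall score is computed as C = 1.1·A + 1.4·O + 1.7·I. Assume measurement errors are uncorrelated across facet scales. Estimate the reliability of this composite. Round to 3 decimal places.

Var(C) = 1.1²·7.2² + 1.4²·2.9² + 1.7²·5.4² + 2·[1.54·7.2·2.9·0.56 + 1.87·7.2·5.4·0.64 + 2.38·2.9·5.4·0.41] = 163.482 + 159.639 = 323.121.
Under uncorrelated errors the observed covariances equal the true-score covariances, so only the own-variance terms attenuate.
True-score variance = [1.1²·7.2²·0.95 + 1.4²·2.9²·0.78 + 1.7²·5.4²·0.69] + 159.639 = 130.595 + 159.639 = 290.234.
Reliability = 290.234 / 323.121 = 0.898.

0.898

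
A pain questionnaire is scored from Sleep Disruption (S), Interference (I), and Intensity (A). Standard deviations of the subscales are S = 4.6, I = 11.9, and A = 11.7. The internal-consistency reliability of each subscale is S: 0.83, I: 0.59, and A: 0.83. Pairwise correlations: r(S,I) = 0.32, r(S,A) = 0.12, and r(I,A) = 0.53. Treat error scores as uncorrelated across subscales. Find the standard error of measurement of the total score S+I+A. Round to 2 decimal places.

9.22

Var(total) = 299.66 + 195.534 = 495.194.
True-score variance = 214.731 + 195.534 = 410.266, so reliability = 0.8285.
Error variance = 495.194 − 410.266 = 84.9286; SEM = √84.9286 = 9.22.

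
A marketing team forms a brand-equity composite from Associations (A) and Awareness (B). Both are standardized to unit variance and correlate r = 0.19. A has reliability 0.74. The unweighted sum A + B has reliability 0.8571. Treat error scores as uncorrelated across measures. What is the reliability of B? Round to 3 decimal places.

0.920

Var(A+B) = 2 + 2·0.19 = 2.380.
True-score variance = ρ_A + ρ_B + 2·0.19, so 0.8571 = (0.74 + ρ_B + 0.38) / 2.380.
ρ_B = 0.8571·2.380 − 0.74 − 0.38 = 0.920.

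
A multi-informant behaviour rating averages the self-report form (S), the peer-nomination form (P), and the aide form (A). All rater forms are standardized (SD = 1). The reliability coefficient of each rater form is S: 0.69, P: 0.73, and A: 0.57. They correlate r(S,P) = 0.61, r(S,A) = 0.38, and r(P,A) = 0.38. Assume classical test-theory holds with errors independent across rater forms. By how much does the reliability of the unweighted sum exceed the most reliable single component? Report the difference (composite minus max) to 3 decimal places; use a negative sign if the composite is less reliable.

0.094

Var(sum) = 3 + 2.74 = 5.74; true-score variance = 1.99 + 2.74 = 4.73; composite reliability = 0.8240.
Max component reliability = 0.7300.
Difference = 0.8240 − 0.7300 = 0.094.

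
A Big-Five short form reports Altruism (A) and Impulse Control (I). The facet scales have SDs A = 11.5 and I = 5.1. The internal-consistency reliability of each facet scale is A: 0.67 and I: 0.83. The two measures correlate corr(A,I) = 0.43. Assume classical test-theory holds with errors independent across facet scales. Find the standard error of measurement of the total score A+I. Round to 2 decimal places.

Var(total) = 158.26 + 50.439 = 208.699.
True-score variance = 110.196 + 50.439 = 160.635, so reliability = 0.7697.
Error variance = 208.699 − 160.635 = 48.0642; SEM = √48.0642 = 6.93.

6.93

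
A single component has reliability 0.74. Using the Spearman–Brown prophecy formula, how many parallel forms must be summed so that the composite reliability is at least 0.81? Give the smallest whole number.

2

k ≥ ρ*(1−ρ₁)/(ρ₁(1−ρ*)) = 0.81·0.26 / (0.74·0.19) = 1.498.
Smallest integer k = 2.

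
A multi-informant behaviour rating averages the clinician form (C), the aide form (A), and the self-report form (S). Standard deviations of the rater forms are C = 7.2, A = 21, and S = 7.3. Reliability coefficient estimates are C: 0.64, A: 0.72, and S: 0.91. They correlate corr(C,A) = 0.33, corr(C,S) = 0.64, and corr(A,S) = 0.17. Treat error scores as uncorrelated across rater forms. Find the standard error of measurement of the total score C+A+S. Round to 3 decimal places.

12.122

Var(total) = 546.13 + 219.191 = 765.321.
True-score variance = 399.192 + 219.191 = 618.382, so reliability = 0.8080.
Error variance = 765.321 − 618.382 = 146.938; SEM = √146.938 = 12.122.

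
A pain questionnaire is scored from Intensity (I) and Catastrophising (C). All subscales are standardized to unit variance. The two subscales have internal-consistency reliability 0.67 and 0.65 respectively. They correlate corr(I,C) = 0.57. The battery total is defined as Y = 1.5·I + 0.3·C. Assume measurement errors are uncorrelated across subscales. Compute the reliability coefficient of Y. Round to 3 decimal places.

Var(Y) = 1.5² + 0.3² + 2·[0.45·0.57] = 2.34 + 0.513 = 2.853.
Because errors are independent across components, Cov(Tᵢ,Tⱼ) = Cov(Xᵢ,Xⱼ); the off-diagonal part of the true-score variance is the same as above.
True-score variance = [1.5²·0.67 + 0.3²·0.65] + 0.513 = 1.566 + 0.513 = 2.079.
Reliability = 2.079 / 2.853 = 0.729.

0.729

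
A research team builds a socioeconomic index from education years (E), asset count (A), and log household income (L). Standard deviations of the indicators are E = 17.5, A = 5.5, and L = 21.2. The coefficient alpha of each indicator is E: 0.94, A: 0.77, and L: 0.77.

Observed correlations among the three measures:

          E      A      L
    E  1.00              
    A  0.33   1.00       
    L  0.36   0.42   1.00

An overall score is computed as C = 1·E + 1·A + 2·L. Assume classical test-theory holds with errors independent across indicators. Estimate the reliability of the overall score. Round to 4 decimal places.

Var(C) = 17.5² + 5.5² + 2²·21.2² + 2·[17.5·5.5·0.33 + 2·17.5·21.2·0.36 + 2·5.5·21.2·0.42] = 2134.26 + 793.653 = 2927.91.
With uncorrelated errors the cross-covariances are all true-score covariance, so they carry over unchanged; only the diagonal terms shrink to ρᵢσᵢ².
True-score variance = [17.5²·0.94 + 5.5²·0.77 + 2²·21.2²·0.77] + 793.653 = 1695.44 + 793.653 = 2489.1.
Reliability = 2489.1 / 2927.91 = 0.8501.

0.8501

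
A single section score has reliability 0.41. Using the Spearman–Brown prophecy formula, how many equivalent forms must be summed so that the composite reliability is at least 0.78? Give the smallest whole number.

6

k ≥ ρ*(1−ρ₁)/(ρ₁(1−ρ*)) = 0.78·0.59 / (0.41·0.22) = 5.102.
Smallest integer k = 6.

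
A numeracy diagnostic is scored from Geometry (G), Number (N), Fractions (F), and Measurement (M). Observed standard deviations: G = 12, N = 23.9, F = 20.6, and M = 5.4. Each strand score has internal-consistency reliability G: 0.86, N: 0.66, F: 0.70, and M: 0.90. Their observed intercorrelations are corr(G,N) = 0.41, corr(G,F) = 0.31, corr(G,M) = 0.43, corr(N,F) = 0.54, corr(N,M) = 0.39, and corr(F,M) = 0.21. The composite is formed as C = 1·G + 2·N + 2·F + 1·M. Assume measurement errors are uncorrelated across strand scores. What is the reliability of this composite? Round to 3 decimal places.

0.823

Var(C) = 12² + 2²·23.9² + 2²·20.6² + 5.4² + 2·[2·12·23.9·0.41 + 2·12·20.6·0.31 + 12·5.4·0.43 + 4·23.9·20.6·0.54 + 2·23.9·5.4·0.39 + 2·20.6·5.4·0.21] = 4155.44 + 3254.29 = 7409.73.
Under uncorrelated errors the observed covariances equal the true-score covariances, so only the own-variance terms attenuate.
True-score variance = [12²·0.86 + 2²·23.9²·0.66 + 2²·20.6²·0.70 + 5.4²·0.90] + 3254.29 = 2846.29 + 3254.29 = 6100.58.
Reliability = 6100.58 / 7409.73 = 0.823.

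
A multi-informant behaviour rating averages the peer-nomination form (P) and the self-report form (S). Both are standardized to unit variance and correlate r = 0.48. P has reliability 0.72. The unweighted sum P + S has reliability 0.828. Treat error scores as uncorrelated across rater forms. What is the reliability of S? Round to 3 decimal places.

Var(P+S) = 2 + 2·0.48 = 2.960.
True-score variance = ρ_P + ρ_S + 2·0.48, so 0.828 = (0.72 + ρ_S + 0.96) / 2.960.
ρ_S = 0.828·2.960 − 0.72 − 0.96 = 0.771.

0.771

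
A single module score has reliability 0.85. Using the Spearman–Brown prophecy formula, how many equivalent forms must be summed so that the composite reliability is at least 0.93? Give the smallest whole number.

k ≥ ρ*(1−ρ₁)/(ρ₁(1−ρ*)) = 0.93·0.15 / (0.85·0.07) = 2.345.
Smallest integer k = 3.

3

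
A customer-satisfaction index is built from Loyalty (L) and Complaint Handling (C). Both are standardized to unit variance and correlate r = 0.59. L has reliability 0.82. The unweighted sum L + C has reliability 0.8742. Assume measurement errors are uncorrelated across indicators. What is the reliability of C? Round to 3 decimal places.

0.780

Var(L+C) = 2 + 2·0.59 = 3.180.
True-score variance = ρ_L + ρ_C + 2·0.59, so 0.8742 = (0.82 + ρ_C + 1.18) / 3.180.
ρ_C = 0.8742·3.180 − 0.82 − 1.18 = 0.780.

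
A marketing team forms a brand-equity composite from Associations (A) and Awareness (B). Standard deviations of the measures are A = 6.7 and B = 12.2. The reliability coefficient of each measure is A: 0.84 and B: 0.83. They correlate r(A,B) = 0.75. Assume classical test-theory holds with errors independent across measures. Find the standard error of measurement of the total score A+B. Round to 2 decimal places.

Var(total) = 193.73 + 122.61 = 316.34.
True-score variance = 161.245 + 122.61 = 283.855, so reliability = 0.8973.
Error variance = 316.34 − 283.855 = 32.4852; SEM = √32.4852 = 5.70.

5.70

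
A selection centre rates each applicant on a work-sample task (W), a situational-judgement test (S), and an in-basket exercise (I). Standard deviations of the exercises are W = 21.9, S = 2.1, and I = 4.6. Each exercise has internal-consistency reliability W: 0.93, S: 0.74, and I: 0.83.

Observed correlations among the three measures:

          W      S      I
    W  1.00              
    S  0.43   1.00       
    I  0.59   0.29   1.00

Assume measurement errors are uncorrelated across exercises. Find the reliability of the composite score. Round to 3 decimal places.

Var(W+S+I) = 21.9² + 2.1² + 4.6² + 2·[21.9·2.1·0.43 + 21.9·4.6·0.59 + 2.1·4.6·0.29] = 505.18 + 164.027 = 669.207.
Under uncorrelated errors the observed covariances equal the true-score covariances, so only the own-variance terms attenuate.
True-score variance = [21.9²·0.93 + 2.1²·0.74 + 4.6²·0.83] + 164.027 = 466.863 + 164.027 = 630.891.
Reliability = 630.891 / 669.207 = 0.943.

0.943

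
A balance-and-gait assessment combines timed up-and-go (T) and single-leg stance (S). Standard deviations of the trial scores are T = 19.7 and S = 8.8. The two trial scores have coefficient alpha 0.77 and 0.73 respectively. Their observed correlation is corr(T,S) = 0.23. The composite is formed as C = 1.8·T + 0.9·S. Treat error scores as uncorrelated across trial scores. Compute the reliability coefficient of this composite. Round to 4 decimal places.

Var(C) = 1.8²·19.7² + 0.9²·8.8² + 2·[1.62·19.7·8.8·0.23] = 1320.14 + 129.188 = 1449.33.
Because errors are independent across components, Cov(Tᵢ,Tⱼ) = Cov(Xᵢ,Xⱼ); the off-diagonal part of the true-score variance is the same as above.
True-score variance = [1.8²·19.7²·0.77 + 0.9²·8.8²·0.73] + 129.188 = 1014 + 129.188 = 1143.19.
Reliability = 1143.19 / 1449.33 = 0.7888.

0.7888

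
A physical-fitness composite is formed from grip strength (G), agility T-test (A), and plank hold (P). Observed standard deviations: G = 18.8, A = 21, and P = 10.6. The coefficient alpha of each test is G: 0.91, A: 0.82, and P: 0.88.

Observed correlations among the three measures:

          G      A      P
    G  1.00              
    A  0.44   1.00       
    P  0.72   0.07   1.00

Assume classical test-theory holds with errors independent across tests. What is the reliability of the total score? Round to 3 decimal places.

Var(G+A+P) = 18.8² + 21² + 10.6² + 2·[18.8·21·0.44 + 18.8·10.6·0.72 + 21·10.6·0.07] = 906.8 + 665.551 = 1572.35.
Under uncorrelated errors the observed covariances equal the true-score covariances, so only the own-variance terms attenuate.
True-score variance = [18.8²·0.91 + 21²·0.82 + 10.6²·0.88] + 665.551 = 782.127 + 665.551 = 1447.68.
Reliability = 1447.68 / 1572.35 = 0.921.

0.921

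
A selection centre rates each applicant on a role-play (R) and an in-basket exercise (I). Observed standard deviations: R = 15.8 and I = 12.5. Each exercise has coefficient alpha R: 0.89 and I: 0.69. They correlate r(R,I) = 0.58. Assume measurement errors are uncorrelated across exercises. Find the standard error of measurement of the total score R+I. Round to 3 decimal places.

8.712

Var(total) = 405.89 + 229.1 = 634.99.
True-score variance = 329.992 + 229.1 = 559.092, so reliability = 0.8805.
Error variance = 634.99 − 559.092 = 75.8979; SEM = √75.8979 = 8.712.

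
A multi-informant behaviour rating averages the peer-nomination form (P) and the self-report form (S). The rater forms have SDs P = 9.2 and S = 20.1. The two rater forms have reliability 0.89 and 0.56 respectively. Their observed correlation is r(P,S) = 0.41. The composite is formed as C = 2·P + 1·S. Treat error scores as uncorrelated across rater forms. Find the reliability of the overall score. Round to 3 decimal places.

0.794

Var(C) = 2²·9.2² + 20.1² + 2·[2·9.2·20.1·0.41] = 742.57 + 303.269 = 1045.84.
Because errors are independent across components, Cov(Tᵢ,Tⱼ) = Cov(Xᵢ,Xⱼ); the off-diagonal part of the true-score variance is the same as above.
True-score variance = [2²·9.2²·0.89 + 20.1²·0.56] + 303.269 = 527.564 + 303.269 = 830.833.
Reliability = 830.833 / 1045.84 = 0.794.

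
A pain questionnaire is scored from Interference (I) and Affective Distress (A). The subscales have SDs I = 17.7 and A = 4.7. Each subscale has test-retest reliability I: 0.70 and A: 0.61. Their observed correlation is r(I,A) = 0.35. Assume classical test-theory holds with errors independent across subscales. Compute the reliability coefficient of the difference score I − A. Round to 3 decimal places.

Var(I−A) = 17.7² + 4.7² − 2·17.7·4.7·0.35 = 335.38 − 58.233 = 277.147.
Under uncorrelated errors the observed covariances equal the true-score covariances, so only the own-variance terms attenuate.
True-score variance = [17.7²·0.70 + 4.7²·0.61] − 58.233 = 232.778 − 58.233 = 174.545.
Reliability = 174.545 / 277.147 = 0.630.

0.630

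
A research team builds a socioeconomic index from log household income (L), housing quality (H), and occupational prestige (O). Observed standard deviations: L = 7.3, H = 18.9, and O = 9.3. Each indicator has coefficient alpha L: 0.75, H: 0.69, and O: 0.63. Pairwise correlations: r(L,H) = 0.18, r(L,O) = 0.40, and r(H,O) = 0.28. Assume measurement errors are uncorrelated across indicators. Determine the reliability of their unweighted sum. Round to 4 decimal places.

Var(L+H+O) = 7.3² + 18.9² + 9.3² + 2·[7.3·18.9·0.18 + 7.3·9.3·0.40 + 18.9·9.3·0.28] = 496.99 + 202.412 = 699.402.
With uncorrelated errors the cross-covariances are all true-score covariance, so they carry over unchanged; only the diagonal terms shrink to ρᵢσᵢ².
True-score variance = [7.3²·0.75 + 18.9²·0.69 + 9.3²·0.63] + 202.412 = 340.931 + 202.412 = 543.343.
Reliability = 543.343 / 699.402 = 0.7769.

0.7769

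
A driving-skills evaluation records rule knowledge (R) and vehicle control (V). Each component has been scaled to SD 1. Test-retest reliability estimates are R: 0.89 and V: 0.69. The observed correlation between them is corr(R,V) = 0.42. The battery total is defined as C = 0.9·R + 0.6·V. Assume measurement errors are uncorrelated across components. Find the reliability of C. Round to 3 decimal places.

0.876

Var(C) = 0.9² + 0.6² + 2·[0.54·0.42] = 1.17 + 0.4536 = 1.6236.
With uncorrelated errors the cross-covariances are all true-score covariance, so they carry over unchanged; only the diagonal terms shrink to ρᵢσᵢ².
True-score variance = [0.9²·0.89 + 0.6²·0.69] + 0.4536 = 0.9693 + 0.4536 = 1.4229.
Reliability = 1.4229 / 1.6236 = 0.876.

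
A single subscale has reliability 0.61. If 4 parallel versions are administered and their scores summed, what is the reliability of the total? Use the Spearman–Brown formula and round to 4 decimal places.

0.8622

ρ_k = kρ / (1 + (k−1)ρ) = 4·0.61 / (1 + 3·0.61) = 2.440 / 2.830 = 0.8622.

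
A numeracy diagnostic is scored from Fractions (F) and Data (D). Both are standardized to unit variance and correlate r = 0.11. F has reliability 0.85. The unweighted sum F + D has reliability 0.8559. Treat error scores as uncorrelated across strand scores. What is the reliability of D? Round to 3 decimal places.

Var(F+D) = 2 + 2·0.11 = 2.220.
True-score variance = ρ_F + ρ_D + 2·0.11, so 0.8559 = (0.85 + ρ_D + 0.22) / 2.220.
ρ_D = 0.8559·2.220 − 0.85 − 0.22 = 0.830.

0.830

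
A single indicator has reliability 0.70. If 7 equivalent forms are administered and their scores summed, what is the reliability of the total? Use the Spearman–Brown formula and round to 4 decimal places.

0.9423

ρ_k = kρ / (1 + (k−1)ρ) = 7·0.70 / (1 + 6·0.70) = 4.900 / 5.200 = 0.9423.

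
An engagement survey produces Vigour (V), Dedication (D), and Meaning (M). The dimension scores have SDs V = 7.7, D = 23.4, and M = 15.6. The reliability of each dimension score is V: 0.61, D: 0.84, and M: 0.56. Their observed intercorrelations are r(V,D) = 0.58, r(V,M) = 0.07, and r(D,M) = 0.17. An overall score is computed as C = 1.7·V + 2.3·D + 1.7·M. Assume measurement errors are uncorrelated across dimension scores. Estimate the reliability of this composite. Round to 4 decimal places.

Var(C) = 1.7²·7.7² + 2.3²·23.4² + 1.7²·15.6² + 2·[3.91·7.7·23.4·0.58 + 2.89·7.7·15.6·0.07 + 3.91·23.4·15.6·0.17] = 3771.25 + 1351.11 = 5122.36.
With uncorrelated errors the cross-covariances are all true-score covariance, so they carry over unchanged; only the diagonal terms shrink to ρᵢσᵢ².
True-score variance = [1.7²·7.7²·0.61 + 2.3²·23.4²·0.84 + 1.7²·15.6²·0.56] + 1351.11 = 2931.51 + 1351.11 = 4282.62.
Reliability = 4282.62 / 5122.36 = 0.8361.

0.8361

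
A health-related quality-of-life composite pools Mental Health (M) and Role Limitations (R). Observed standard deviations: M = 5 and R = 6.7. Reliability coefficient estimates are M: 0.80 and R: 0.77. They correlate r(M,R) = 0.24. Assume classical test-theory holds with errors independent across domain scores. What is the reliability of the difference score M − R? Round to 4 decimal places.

Var(M−R) = 5² + 6.7² − 2·5·6.7·0.24 = 69.89 − 16.08 = 53.81.
With uncorrelated errors the cross-covariances are all true-score covariance, so they carry over unchanged; only the diagonal terms shrink to ρᵢσᵢ².
True-score variance = [5²·0.80 + 6.7²·0.77] − 16.08 = 54.5653 − 16.08 = 38.4853.
Reliability = 38.4853 / 53.81 = 0.7152.

0.7152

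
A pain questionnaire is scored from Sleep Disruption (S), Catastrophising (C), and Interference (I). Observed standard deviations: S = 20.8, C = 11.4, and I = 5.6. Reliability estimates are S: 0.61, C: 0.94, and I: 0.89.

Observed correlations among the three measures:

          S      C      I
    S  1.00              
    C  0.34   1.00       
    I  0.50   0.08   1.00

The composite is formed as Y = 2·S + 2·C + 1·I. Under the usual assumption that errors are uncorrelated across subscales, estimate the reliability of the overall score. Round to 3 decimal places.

Var(Y) = 2²·20.8² + 2²·11.4² + 5.6² + 2·[4·20.8·11.4·0.34 + 2·20.8·5.6·0.50 + 2·11.4·5.6·0.08] = 2281.76 + 898.355 = 3180.12.
Under uncorrelated errors the observed covariances equal the true-score covariances, so only the own-variance terms attenuate.
True-score variance = [2²·20.8²·0.61 + 2²·11.4²·0.94 + 5.6²·0.89] + 898.355 = 1572.2 + 898.355 = 2470.56.
Reliability = 2470.56 / 3180.12 = 0.777.

0.777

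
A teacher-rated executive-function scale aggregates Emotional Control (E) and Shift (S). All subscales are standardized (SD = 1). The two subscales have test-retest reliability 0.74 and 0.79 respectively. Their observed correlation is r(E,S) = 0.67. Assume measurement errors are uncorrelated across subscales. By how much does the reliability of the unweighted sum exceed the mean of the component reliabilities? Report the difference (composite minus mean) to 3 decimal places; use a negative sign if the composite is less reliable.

0.094

Var(sum) = 2 + 1.34 = 3.34; true-score variance = 1.53 + 1.34 = 2.87; composite reliability = 0.8593.
Mean component reliability = 0.7650.
Difference = 0.8593 − 0.7650 = 0.094.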